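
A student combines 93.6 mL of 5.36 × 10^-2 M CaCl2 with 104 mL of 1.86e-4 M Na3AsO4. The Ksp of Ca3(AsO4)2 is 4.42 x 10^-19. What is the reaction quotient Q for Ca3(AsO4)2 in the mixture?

Q = 1.57 × 10^-13

Total volume = 93.6 + 104 = 197.6 mL.
[Ca^2+] = 5.36 × 10^-2 × (93.6/197.6) = 2.539 x 10^-2 M
[AsO4^3-] = 1.86 x 10^-4 × (104/197.6) = 9.789 × 10^-5 M
Ca3(AsO4)2(s) ⇌ 3 Ca^2+ + 2 AsO4^3-, so Q = [Ca^2+]^3[AsO4^3-]^2
Q = (2.539 x 10^-2)^3(9.789 × 10^-5)^2 = 1.57 × 10^-13
Q > Ksp, so Ca3(AsO4)2 will precipitate.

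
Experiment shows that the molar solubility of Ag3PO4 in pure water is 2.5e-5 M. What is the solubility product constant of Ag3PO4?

1.1 × 10^-17

Ag3PO4(s) <=> 3 Ag^+(aq) + PO4^3-(aq)
Let s = molar solubility. Then [Ag^+] = 3s and [PO4^3-] = s.
Ksp = [Ag^+]^3[PO4^3-]
So Ksp = (3s)^3 × s = 27s^4
Ksp = 27 × (2.5 × 10^-5)^4 = 1.1 x 10^-17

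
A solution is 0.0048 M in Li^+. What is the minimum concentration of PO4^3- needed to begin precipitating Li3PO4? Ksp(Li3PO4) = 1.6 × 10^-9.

Li3PO4(s) <=> 3 Li^+ + PO4^3-
Ksp = [Li^+]^3[PO4^3-]
Precipitation begins when Q = Ksp. With [Li^+] = 0.0048 M:
1.6 × 10^-9 = (0.0048)^3 × [PO4^3-]
[PO4^3-] = (1.6 × 10^-9 / 1.11 × 10^-7) = 1.4 × 10^-2 M

[PO4^3-] ≈ 1.4e-2 M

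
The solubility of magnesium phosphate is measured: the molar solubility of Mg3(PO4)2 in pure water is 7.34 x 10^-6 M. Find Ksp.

2.30 × 10^-24

Mg3(PO4)2(s) ⇌ 3 Mg^2+(aq) + 2 PO4^3-(aq)
For each mole of Mg3(PO4)2 that dissolves: [Mg^2+] = 3s, [PO4^3-] = 2s.
Ksp = [Mg^2+]^3[PO4^3-]^2
Ksp = (3s)^3(2s)^2 = 108s^5
Ksp = 108 × (7.34 × 10^-6)^5 = 2.30 x 10^-24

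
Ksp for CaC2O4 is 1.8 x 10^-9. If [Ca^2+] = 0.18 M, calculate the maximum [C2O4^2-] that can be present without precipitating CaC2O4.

[C2O4^2-] ≈ 1.0 x 10^-8 M

CaC2O4(s) ⇌ Ca^2+ + C2O4^2-
Ksp = [Ca^2+][C2O4^2-]
Precipitation begins when Q = Ksp. With [Ca^2+] = 0.18 M:
1.8 x 10^-9 = (0.18) × [C2O4^2-]
[C2O4^2-] = (1.8 x 10^-9 / 1.8 × 10^-1) = 1.0 x 10^-8 M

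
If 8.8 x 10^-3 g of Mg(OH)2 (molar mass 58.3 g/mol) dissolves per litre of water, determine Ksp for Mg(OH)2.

Molar solubility s = (8.8 x 10^-3 g/L) / (58.3 g/mol) = 1.51 × 10^-4 M.
Mg(OH)2(s) ⇌ Mg^2+(aq) + 2 OH^-(aq)
With molar solubility s: [Mg^2+] = s, [OH^-] = 2s.
Ksp = [Mg^2+][OH^-]^2
Substituting: Ksp = s(2s)^2 = 4s^3
With s = 1.51 x 10^-4: Ksp = 1.4 x 10^-11

Ksp = 1.4 x 10^-11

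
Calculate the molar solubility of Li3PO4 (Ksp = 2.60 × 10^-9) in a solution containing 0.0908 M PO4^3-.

Li3PO4(s) <=> 3 Li^+ + PO4^3-
Ksp = [Li^+]^3[PO4^3-]
If s mol/L dissolves here, [Li^+] = 3s, [PO4^3-] = 0.0908 + s ≈ 0.0908 (common-ion effect: PO4^3- is already 0.0908 M).
Ksp ≈ (3s)^3 × 0.0908
s = 1.02 × 10^-3 M
Check: s = 1.0 × 10^-3 ≪ 0.0908, so the approximation is valid.

1.02 x 10^-3 M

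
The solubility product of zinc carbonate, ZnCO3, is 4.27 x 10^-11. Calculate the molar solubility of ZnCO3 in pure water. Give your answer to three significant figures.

ZnCO3(s) ⇌ Zn^2+(aq) + CO3^2-(aq)
Ksp = [Zn^2+][CO3^2-]
If s mol/L of ZnCO3 dissolves, [Zn^2+] = s and [CO3^2-] = s.
Ksp = (s)(s) = s^2
s = (4.27 x 10^-11)^(1/2) = 6.53 × 10^-6 M

6.53 × 10^-6 M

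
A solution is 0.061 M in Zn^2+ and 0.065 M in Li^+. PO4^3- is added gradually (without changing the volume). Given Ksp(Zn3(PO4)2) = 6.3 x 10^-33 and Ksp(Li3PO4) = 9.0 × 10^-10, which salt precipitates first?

Each salt begins to precipitate when Q = Ksp, i.e. when [PO4^3-] reaches its threshold.
For Zn3(PO4)2: 6.3 x 10^-33 = (0.061)^3 × [PO4^3-]^2  ⇒  [PO4^3-] = 5.3 × 10^-15 M.
For Li3PO4: 9.0 × 10^-10 = (0.065)^3 × [PO4^3-]  ⇒  [PO4^3-] = 3.3 × 10^-6 M.
The salt with the lower threshold [PO4^3-] precipitates first: Zn3(PO4)2.

Zn3(PO4)2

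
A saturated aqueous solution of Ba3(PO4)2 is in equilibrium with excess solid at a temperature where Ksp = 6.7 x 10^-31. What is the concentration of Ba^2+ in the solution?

[Ba^2+] = 1.1e-6 M

Ba3(PO4)2(s) ⇌ 3 Ba^2+(aq) + 2 PO4^3-(aq)
Ksp = [Ba^2+]^3[PO4^3-]^2
If s mol/L of Ba3(PO4)2 dissolves, [Ba^2+] = 3s and [PO4^3-] = 2s.
Substituting: Ksp = (3s)^3(2s)^2 = 108s^5
s = (6.7 x 10^-31 / 108)^(1/5) = 3.62 x 10^-7 M
[Ba^2+] = 3s = 1.1 x 10^-6 M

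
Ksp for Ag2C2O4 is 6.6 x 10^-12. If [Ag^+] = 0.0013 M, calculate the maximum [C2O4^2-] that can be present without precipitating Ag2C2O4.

Ag2C2O4(s) ⇌ 2 Ag^+(aq) + C2O4^2-(aq)
Ksp = [Ag^+]^2[C2O4^2-]
Precipitation begins when Q = Ksp. With [Ag^+] = 0.0013 M:
6.6 x 10^-12 = (0.0013)^2 × [C2O4^2-]
[C2O4^2-] = (6.6 x 10^-12 / 1.69 x 10^-6) = 3.9 x 10^-6 M

3.9 × 10^-6 M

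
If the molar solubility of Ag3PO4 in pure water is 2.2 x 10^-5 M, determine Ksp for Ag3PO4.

Ag3PO4(s) <=> 3 Ag^+(aq) + PO4^3-(aq)
If s mol/L of Ag3PO4 dissolves, [Ag^+] = 3s and [PO4^3-] = s.
Ksp = [Ag^+]^3[PO4^3-]
Substituting: Ksp = (3s)^3s = 27s^4
Ksp = 27 × (2.2 x 10^-5)^4 = 6.3 x 10^-18

Ksp ≈ 6.3e-18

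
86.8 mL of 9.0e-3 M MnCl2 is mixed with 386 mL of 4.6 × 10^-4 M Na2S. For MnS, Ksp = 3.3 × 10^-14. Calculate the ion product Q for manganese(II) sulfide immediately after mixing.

Total volume = 86.8 + 386 = 472.8 mL.
[Mn^2+] = 9.0 × 10^-3 × (86.8/472.8) = 1.65 × 10^-3 M
[S^2-] = 4.6 × 10^-4 × (386/472.8) = 3.76 × 10^-4 M
MnS(s) <=> Mn^2+(aq) + S^2-(aq), so Q = [Mn^2+][S^2-]
Q = (1.65 x 10^-3)(3.76 × 10^-4) = 6.2 x 10^-7
Q > Ksp, so MnS will precipitate.

Q = 6.2 × 10^-7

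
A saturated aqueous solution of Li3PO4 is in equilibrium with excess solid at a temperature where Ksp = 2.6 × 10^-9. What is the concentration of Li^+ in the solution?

Li3PO4(s) <=> 3 Li^+(aq) + PO4^3-(aq)
Ksp = [Li^+]^3[PO4^3-]
For each mole of Li3PO4 that dissolves: [Li^+] = 3s, [PO4^3-] = s.
Ksp = (3s)^3s = 27s^4
s = (2.6 × 10^-9 / 27)^(1/4) = 3.13 × 10^-3 M
[Li^+] = 3s = 9.4 x 10^-3 M

[Li^+] ≈ 9.4 x 10^-3 M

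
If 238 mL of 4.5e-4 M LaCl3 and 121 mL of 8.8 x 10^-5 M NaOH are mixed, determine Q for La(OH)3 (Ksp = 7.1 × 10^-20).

Total volume = 238 + 121 = 359 mL.
[La^3+] = 4.5 x 10^-4 × (238/359) = 2.98 × 10^-4 M
[OH^-] = 8.8 × 10^-5 × (121/359) = 2.97 x 10^-5 M
La(OH)3(s) <=> La^3+ + 3 OH^-, so Q = [La^3+][OH^-]^3
Q = (2.98 × 10^-4)(2.97 × 10^-5)^3 = 7.8 x 10^-18
Q > Ksp, so La(OH)3 will precipitate.

Q ≈ 7.8e-18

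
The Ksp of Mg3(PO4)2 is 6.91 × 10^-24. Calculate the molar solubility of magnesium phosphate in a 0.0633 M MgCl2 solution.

Mg3(PO4)2(s) ⇌ 3 Mg^2+(aq) + 2 PO4^3-(aq)
Ksp = [Mg^2+]^3[PO4^3-]^2
Let s = moles of Mg3(PO4)2 that dissolve per litre. [Mg^2+] = 0.0633 + 3s ≈ 0.0633, [PO4^3-] = 2s (common-ion effect: Mg^2+ is already 0.0633 M).
Ksp ≈ (0.0633)^3 × (2s)^2
s = 8.25 x 10^-11 M
Check: 3s = 2.5 × 10^-10 ≪ 0.0633, so the approximation is valid.

8.25 x 10^-11 M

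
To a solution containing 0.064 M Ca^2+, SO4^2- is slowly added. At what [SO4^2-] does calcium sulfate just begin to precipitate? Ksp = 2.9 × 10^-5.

CaSO4(s) <=> Ca^2+ + SO4^2-
Ksp = [Ca^2+][SO4^2-]
Precipitation begins when Q = Ksp. With [Ca^2+] = 0.064 M:
2.9 × 10^-5 = (0.064) × [SO4^2-]
[SO4^2-] = (2.9 × 10^-5 / 6.4 × 10^-2) = 4.5 × 10^-4 M

[SO4^2-] ≈ 4.5 x 10^-4 M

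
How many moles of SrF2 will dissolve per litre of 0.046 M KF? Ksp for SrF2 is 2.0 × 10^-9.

9.5 × 10^-7 M

SrF2(s) <=> Sr^2+ + 2 F^-
Ksp = [Sr^2+][F^-]^2
If s mol/L dissolves here, [Sr^2+] = s, [F^-] = 0.046 + 2s ≈ 0.046 (common-ion effect: F^- is already 0.046 M).
Ksp ≈ s × (0.046)^2
s = 9.5 × 10^-7 M
Check: 2s = 1.9 × 10^-6 ≪ 0.046, so the approximation is valid.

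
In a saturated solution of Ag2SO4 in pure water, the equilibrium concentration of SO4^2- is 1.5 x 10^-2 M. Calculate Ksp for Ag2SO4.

Ag2SO4(s) <=> 2 Ag^+(aq) + SO4^2-(aq)
Stoichiometry gives [Ag^+] = (2/1)[SO4^2-] = 3.00 × 10^-2 M.
Ksp = [Ag^+]^2[SO4^2-]
Ksp = (3.00 × 10^-2)^2 × 1.5 × 10^-2 = 1.4 x 10^-5

Ksp ≈ 1.4 × 10^-5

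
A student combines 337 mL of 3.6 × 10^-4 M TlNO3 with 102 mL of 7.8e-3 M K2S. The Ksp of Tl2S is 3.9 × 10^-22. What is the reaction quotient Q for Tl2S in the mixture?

Q ≈ 1.4e-10

Total volume = 337 + 102 = 439 mL.
[Tl^+] = 3.6 × 10^-4 × (337/439) = 2.76 × 10^-4 M
[S^2-] = 7.8 × 10^-3 × (102/439) = 1.81 × 10^-3 M
Tl2S(s) ⇌ 2 Tl^+(aq) + S^2-(aq), so Q = [Tl^+]^2[S^2-]
Q = (2.76 × 10^-4)^2(1.81 x 10^-3) = 1.4 × 10^-10
Q > Ksp, so Tl2S will precipitate.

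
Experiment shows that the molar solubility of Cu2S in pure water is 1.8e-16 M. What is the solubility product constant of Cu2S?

Ksp ≈ 2.3e-47

Cu2S(s) ⇌ 2 Cu^+ + S^2-
With molar solubility s: [Cu^+] = 2s, [S^2-] = s.
Ksp = [Cu^+]^2[S^2-]
So Ksp = (2s)^2 × s = 4s^3
With s = 1.8 × 10^-16: Ksp = 2.3 x 10^-47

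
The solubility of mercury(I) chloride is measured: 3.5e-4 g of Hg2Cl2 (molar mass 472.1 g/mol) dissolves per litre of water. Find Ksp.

1.6e-18

Molar solubility s = (3.5 × 10^-4 g/L) / (472.1 g/mol) = 7.41 × 10^-7 M.
Hg2Cl2(s) ⇌ Hg2^2+ + 2 Cl^-
If s mol/L of Hg2Cl2 dissolves, [Hg2^2+] = s and [Cl^-] = 2s.
Ksp = [Hg2^2+][Cl^-]^2
Substituting: Ksp = s(2s)^2 = 4s^3
With s = 7.41 × 10^-7: Ksp = 1.6 × 10^-18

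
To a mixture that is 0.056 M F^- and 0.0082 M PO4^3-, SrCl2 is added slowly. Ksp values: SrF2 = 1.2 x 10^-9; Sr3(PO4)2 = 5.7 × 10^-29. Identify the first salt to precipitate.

Each salt begins to precipitate when Q = Ksp, i.e. when [Sr^2+] reaches its threshold.
For SrF2: 1.2 x 10^-9 = (0.056)^2 × [Sr^2+]  ⇒  [Sr^2+] = 3.8 x 10^-7 M.
For Sr3(PO4)2: 5.7 × 10^-29 = (0.0082)^2 × [Sr^2+]^3  ⇒  [Sr^2+] = 9.5 × 10^-9 M.
The salt with the lower threshold [Sr^2+] precipitates first: Sr3(PO4)2.

Sr3(PO4)2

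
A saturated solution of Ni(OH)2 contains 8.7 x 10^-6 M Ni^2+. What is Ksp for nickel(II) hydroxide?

Ksp ≈ 2.6 x 10^-15

Ni(OH)2(s) ⇌ Ni^2+ + 2 OH^-
Stoichiometry gives [OH^-] = (2/1)[Ni^2+] = 1.74 × 10^-5 M.
Ksp = [Ni^2+][OH^-]^2
Ksp = 8.7 x 10^-6 × (1.74 x 10^-5)^2 = 2.6 x 10^-15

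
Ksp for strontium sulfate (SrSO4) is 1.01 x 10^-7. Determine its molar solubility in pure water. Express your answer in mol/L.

SrSO4(s) <=> Sr^2+(aq) + SO4^2-(aq)
Ksp = [Sr^2+][SO4^2-]
If s mol/L of SrSO4 dissolves, [Sr^2+] = s and [SO4^2-] = s.
Ksp = s^2
s = (1.01 x 10^-7)^(1/2) = 3.18 × 10^-4 M

3.18 × 10^-4 M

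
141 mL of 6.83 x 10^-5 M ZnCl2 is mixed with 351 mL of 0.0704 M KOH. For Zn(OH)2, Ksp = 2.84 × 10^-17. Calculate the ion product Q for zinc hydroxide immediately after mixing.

4.94e-8

Total volume = 141 + 351 = 492 mL.
[Zn^2+] = 6.83 × 10^-5 × (141/492) = 1.957 × 10^-5 M
[OH^-] = 7.04 x 10^-2 × (351/492) = 5.022 × 10^-2 M
Zn(OH)2(s) <=> Zn^2+(aq) + 2 OH^-(aq), so Q = [Zn^2+][OH^-]^2
Q = (1.957 × 10^-5)(5.022 × 10^-2)^2 = 4.94 x 10^-8
Q > Ksp, so Zn(OH)2 will precipitate.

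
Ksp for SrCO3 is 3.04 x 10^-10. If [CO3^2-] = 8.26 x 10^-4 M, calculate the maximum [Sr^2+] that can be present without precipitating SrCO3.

SrCO3(s) ⇌ Sr^2+ + CO3^2-
Ksp = [Sr^2+][CO3^2-]
Precipitation begins when Q = Ksp. With [CO3^2-] = 8.26 x 10^-4 M:
3.04 x 10^-10 = (8.26 x 10^-4) × [Sr^2+]
[Sr^2+] = (3.04 x 10^-10 / 8.26 x 10^-4) = 3.68 × 10^-7 M

3.68e-7 M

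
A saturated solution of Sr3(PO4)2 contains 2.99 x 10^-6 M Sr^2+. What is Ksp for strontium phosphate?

Ksp = 1.06e-28

Sr3(PO4)2(s) ⇌ 3 Sr^2+(aq) + 2 PO4^3-(aq)
Stoichiometry gives [PO4^3-] = (2/3)[Sr^2+] = 1.993 × 10^-6 M.
Ksp = [Sr^2+]^3[PO4^3-]^2
Ksp = (2.99 × 10^-6)^3 × (1.993 × 10^-6)^2 = 1.06 × 10^-28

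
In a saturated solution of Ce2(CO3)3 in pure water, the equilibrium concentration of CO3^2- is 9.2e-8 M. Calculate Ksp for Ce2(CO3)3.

Ksp = 2.9 × 10^-36

Ce2(CO3)3(s) <=> 2 Ce^3+ + 3 CO3^2-
Stoichiometry gives [Ce^3+] = (2/3)[CO3^2-] = 6.13 × 10^-8 M.
Ksp = [Ce^3+]^2[CO3^2-]^3
Ksp = (6.13 × 10^-8)^2 × (9.2 × 10^-8)^3 = 2.9 × 10^-36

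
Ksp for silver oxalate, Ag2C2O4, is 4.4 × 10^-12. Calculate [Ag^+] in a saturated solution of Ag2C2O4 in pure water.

2.1 × 10^-4 M

Ag2C2O4(s) ⇌ 2 Ag^+(aq) + C2O4^2-(aq)
Ksp = [Ag^+]^2[C2O4^2-]
With molar solubility s: [Ag^+] = 2s, [C2O4^2-] = s.
Substituting: Ksp = (2s)^2s = 4s^3
Solving, s = (4.4 × 10^-12/4)^(1/3) = 1.03 x 10^-4 M
[Ag^+] = 2s = 2.1 x 10^-4 M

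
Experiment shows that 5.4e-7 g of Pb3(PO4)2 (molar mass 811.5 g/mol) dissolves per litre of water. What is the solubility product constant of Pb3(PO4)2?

Ksp = 1.4e-44

Molar solubility s = (5.4 × 10^-7 g/L) / (811.5 g/mol) = 6.65 × 10^-10 M.
Pb3(PO4)2(s) ⇌ 3 Pb^2+(aq) + 2 PO4^3-(aq)
For each mole of Pb3(PO4)2 that dissolves: [Pb^2+] = 3s, [PO4^3-] = 2s.
Ksp = [Pb^2+]^3[PO4^3-]^2
Substituting: Ksp = (3s)^3(2s)^2 = 108s^5
With s = 6.65 x 10^-10: Ksp = 1.4 × 10^-44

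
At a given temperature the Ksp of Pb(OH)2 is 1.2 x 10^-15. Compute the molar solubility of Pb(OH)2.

s = 6.7e-6 M

Pb(OH)2(s) ⇌ Pb^2+ + 2 OH^-
Ksp = [Pb^2+][OH^-]^2
Let s = molar solubility. Then [Pb^2+] = s and [OH^-] = 2s.
Substituting: Ksp = s(2s)^2 = 4s^3
s = (1.2 x 10^-15 / 4)^(1/3) = 6.7 × 10^-6 M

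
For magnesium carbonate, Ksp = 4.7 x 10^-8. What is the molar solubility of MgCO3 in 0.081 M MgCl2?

5.8e-7 M

MgCO3(s) ⇌ Mg^2+ + CO3^2-
Ksp = [Mg^2+][CO3^2-]
Let s = moles of MgCO3 that dissolve per litre. [Mg^2+] = 0.081 + s ≈ 0.081, [CO3^2-] = s (common-ion effect: Mg^2+ is already 0.081 M).
Ksp ≈ 0.081 × s
s = 5.8 × 10^-7 M
Check: s = 5.8 × 10^-7 ≪ 0.081, so the approximation is valid.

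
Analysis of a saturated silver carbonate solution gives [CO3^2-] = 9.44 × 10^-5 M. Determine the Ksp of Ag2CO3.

Ag2CO3(s) <=> 2 Ag^+(aq) + CO3^2-(aq)
Stoichiometry gives [Ag^+] = (2/1)[CO3^2-] = 1.888 × 10^-4 M.
Ksp = [Ag^+]^2[CO3^2-]
Ksp = (1.888 × 10^-4)^2 × 9.44 x 10^-5 = 3.36 × 10^-12

Ksp = 3.36 × 10^-12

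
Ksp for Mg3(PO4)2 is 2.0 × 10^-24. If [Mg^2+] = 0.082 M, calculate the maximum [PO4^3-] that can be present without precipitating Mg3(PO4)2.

Mg3(PO4)2(s) <=> 3 Mg^2+(aq) + 2 PO4^3-(aq)
Ksp = [Mg^2+]^3[PO4^3-]^2
Precipitation begins when Q = Ksp. With [Mg^2+] = 0.082 M:
2.0 × 10^-24 = (0.082)^3 × [PO4^3-]^2
[PO4^3-] = (2.0 × 10^-24 / 5.51 × 10^-4)^(1/2) = 6.0 x 10^-11 M

[PO4^3-] = 6.0 × 10^-11 M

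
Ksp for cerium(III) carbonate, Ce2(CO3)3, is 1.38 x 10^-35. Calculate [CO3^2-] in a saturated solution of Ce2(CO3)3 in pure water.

[CO3^2-] ≈ 1.25 × 10^-7 M

Ce2(CO3)3(s) <=> 2 Ce^3+(aq) + 3 CO3^2-(aq)
Ksp = [Ce^3+]^2[CO3^2-]^3
With molar solubility s: [Ce^3+] = 2s, [CO3^2-] = 3s.
Substituting: Ksp = (2s)^2(3s)^3 = 108s^5
Solving, s = (1.38 x 10^-35/108)^(1/5) = 4.181 × 10^-8 M
[CO3^2-] = 3s = 1.25 × 10^-7 M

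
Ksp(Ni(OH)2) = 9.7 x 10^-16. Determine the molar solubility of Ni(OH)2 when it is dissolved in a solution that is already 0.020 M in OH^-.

Ni(OH)2(s) <=> Ni^2+(aq) + 2 OH^-(aq)
Ksp = [Ni^2+][OH^-]^2
If s mol/L dissolves here, [Ni^2+] = s, [OH^-] = 0.020 + 2s ≈ 0.020 (common-ion effect: OH^- is already 0.020 M).
Ksp ≈ s × (0.020)^2
s = 2.4 x 10^-12 M
Check: 2s = 4.9 × 10^-12 ≪ 0.020, so the approximation is valid.

s ≈ 2.4e-12 M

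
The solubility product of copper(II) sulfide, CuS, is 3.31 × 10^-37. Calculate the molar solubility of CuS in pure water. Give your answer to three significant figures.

CuS(s) ⇌ Cu^2+ + S^2-
Ksp = [Cu^2+][S^2-]
With molar solubility s: [Cu^2+] = s, [S^2-] = s.
Ksp = s × s = s^2
s = √(3.31 × 10^-37) = 5.75 × 10^-19 M

5.75e-19 M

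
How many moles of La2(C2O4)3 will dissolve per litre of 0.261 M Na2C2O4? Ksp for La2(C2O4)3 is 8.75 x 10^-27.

s = 3.51 x 10^-13 M

La2(C2O4)3(s) ⇌ 2 La^3+(aq) + 3 C2O4^2-(aq)
Ksp = [La^3+]^2[C2O4^2-]^3
Let s = moles of La2(C2O4)3 that dissolve per litre. [La^3+] = 2s, [C2O4^2-] = 0.261 + 3s ≈ 0.261 (common-ion effect: C2O4^2- is already 0.261 M).
Ksp ≈ (2s)^2 × (0.261)^3
s = 3.51 x 10^-13 M
Check: 3s = 1.1 × 10^-12 ≪ 0.261, so the approximation is valid.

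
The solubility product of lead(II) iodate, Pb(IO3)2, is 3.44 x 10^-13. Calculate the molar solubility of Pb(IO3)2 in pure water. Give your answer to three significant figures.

Pb(IO3)2(s) ⇌ Pb^2+ + 2 IO3^-
Ksp = [Pb^2+][IO3^-]^2
Let s = molar solubility. Then [Pb^2+] = s and [IO3^-] = 2s.
So Ksp = s × (2s)^2 = 4s^3
s = (3.44 x 10^-13 / 4)^(1/3) = 4.41 × 10^-5 M

s = 4.41e-5 M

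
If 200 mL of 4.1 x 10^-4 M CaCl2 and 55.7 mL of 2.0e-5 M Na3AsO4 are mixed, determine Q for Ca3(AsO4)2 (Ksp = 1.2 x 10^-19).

Q = 6.3 x 10^-22

Total volume = 200 + 55.7 = 255.7 mL.
[Ca^2+] = 4.1 × 10^-4 × (200/255.7) = 3.21 × 10^-4 M
[AsO4^3-] = 2.0 × 10^-5 × (55.7/255.7) = 4.36 x 10^-6 M
Ca3(AsO4)2(s) <=> 3 Ca^2+(aq) + 2 AsO4^3-(aq), so Q = [Ca^2+]^3[AsO4^3-]^2
Q = (3.21 x 10^-4)^3(4.36 × 10^-6)^2 = 6.3 × 10^-22
Q < Ksp, so no precipitate of Ca3(AsO4)2 forms.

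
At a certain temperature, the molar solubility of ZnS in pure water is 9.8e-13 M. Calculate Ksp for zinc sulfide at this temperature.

ZnS(s) ⇌ Zn^2+(aq) + S^2-(aq)
For each mole of ZnS that dissolves: [Zn^2+] = s, [S^2-] = s.
Ksp = [Zn^2+][S^2-]
Ksp = s^2
Ksp = (9.8 × 10^-13)^2 = 9.6 × 10^-25

Ksp ≈ 9.6 × 10^-25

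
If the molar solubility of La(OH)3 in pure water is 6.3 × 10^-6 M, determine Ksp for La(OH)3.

Ksp ≈ 4.3 × 10^-20

La(OH)3(s) ⇌ La^3+(aq) + 3 OH^-(aq)
For each mole of La(OH)3 that dissolves: [La^3+] = s, [OH^-] = 3s.
Ksp = [La^3+][OH^-]^3
Ksp = s(3s)^3 = 27s^4
Ksp = 27 × (6.3 × 10^-6)^4 = 4.3 x 10^-20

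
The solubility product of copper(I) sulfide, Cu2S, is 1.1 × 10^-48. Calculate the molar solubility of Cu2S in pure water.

Cu2S(s) ⇌ 2 Cu^+ + S^2-
Ksp = [Cu^+]^2[S^2-]
Let s = molar solubility. Then [Cu^+] = 2s and [S^2-] = s.
Ksp = (2s)^2s = 4s^3
Solving, s = (1.1 × 10^-48/4)^(1/3) = 6.5 × 10^-17 M

s = 6.5 × 10^-17 M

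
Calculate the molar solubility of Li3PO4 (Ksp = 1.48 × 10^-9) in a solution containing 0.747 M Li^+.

s ≈ 3.55e-9 M

Li3PO4(s) ⇌ 3 Li^+ + PO4^3-
Ksp = [Li^+]^3[PO4^3-]
Let s = moles of Li3PO4 that dissolve per litre. [Li^+] = 0.747 + 3s ≈ 0.747, [PO4^3-] = s (since the Li^+ already present dominates).
Ksp ≈ (0.747)^3 × s
s = 3.55 x 10^-9 M
Check: 3s = 1.1 × 10^-8 ≪ 0.747, so the approximation is valid.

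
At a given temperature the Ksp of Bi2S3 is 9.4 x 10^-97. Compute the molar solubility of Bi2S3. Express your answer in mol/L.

s = 2.4e-20 M

Bi2S3(s) <=> 2 Bi^3+ + 3 S^2-
Ksp = [Bi^3+]^2[S^2-]^3
Let s = molar solubility. Then [Bi^3+] = 2s and [S^2-] = 3s.
Ksp = (2s)^2(3s)^3 = 108s^5
s^5 = 9.4 x 10^-97 / 108, so s = 2.4 x 10^-20 M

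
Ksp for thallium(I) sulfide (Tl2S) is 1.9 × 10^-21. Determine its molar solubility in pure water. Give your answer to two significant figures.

s ≈ 7.8e-8 M

Tl2S(s) ⇌ 2 Tl^+(aq) + S^2-(aq)
Ksp = [Tl^+]^2[S^2-]
With molar solubility s: [Tl^+] = 2s, [S^2-] = s.
Ksp = (2s)^2s = 4s^3
Solving, s = (1.9 × 10^-21/4)^(1/3) = 7.8 × 10^-8 M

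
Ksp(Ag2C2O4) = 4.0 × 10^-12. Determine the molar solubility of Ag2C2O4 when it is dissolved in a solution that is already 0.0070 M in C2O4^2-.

Ag2C2O4(s) <=> 2 Ag^+(aq) + C2O4^2-(aq)
Ksp = [Ag^+]^2[C2O4^2-]
Let s be the molar solubility in this solution. [Ag^+] = 2s, [C2O4^2-] = 0.0070 + s ≈ 0.0070 (common-ion effect: C2O4^2- is already 0.0070 M).
Ksp ≈ (2s)^2 × 0.0070
s = 1.2 × 10^-5 M
Check: s = 1.2 × 10^-5 ≪ 0.0070, so the approximation is valid.

1.2e-5 M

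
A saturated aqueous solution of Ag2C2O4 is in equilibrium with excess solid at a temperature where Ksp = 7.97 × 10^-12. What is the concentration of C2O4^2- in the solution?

Ag2C2O4(s) ⇌ 2 Ag^+(aq) + C2O4^2-(aq)
Ksp = [Ag^+]^2[C2O4^2-]
If s mol/L of Ag2C2O4 dissolves, [Ag^+] = 2s and [C2O4^2-] = s.
So Ksp = (2s)^2 × s = 4s^3
s^3 = 7.97 × 10^-12 / 4, so s = 1.258 x 10^-4 M
[C2O4^2-] = s = 1.26 × 10^-4 M

[C2O4^2-] ≈ 1.26e-4 M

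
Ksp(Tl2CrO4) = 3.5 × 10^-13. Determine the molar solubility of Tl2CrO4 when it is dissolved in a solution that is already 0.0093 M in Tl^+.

Tl2CrO4(s) <=> 2 Tl^+ + CrO4^2-
Ksp = [Tl^+]^2[CrO4^2-]
Let s = moles of Tl2CrO4 that dissolve per litre. [Tl^+] = 0.0093 + 2s ≈ 0.0093, [CrO4^2-] = s (since the Tl^+ already present dominates).
Ksp ≈ (0.0093)^2 × s
s = 4.0 × 10^-9 M
Check: 2s = 8.1 × 10^-9 ≪ 0.0093, so the approximation is valid.

s ≈ 4.0 × 10^-9 M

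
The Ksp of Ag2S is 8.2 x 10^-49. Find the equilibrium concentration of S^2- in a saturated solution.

Ag2S(s) <=> 2 Ag^+(aq) + S^2-(aq)
Ksp = [Ag^+]^2[S^2-]
If s mol/L of Ag2S dissolves, [Ag^+] = 2s and [S^2-] = s.
Substituting: Ksp = (2s)^2s = 4s^3
Solving, s = (8.2 x 10^-49/4)^(1/3) = 5.90 × 10^-17 M
[S^2-] = s = 5.9 × 10^-17 M

5.9 × 10^-17 M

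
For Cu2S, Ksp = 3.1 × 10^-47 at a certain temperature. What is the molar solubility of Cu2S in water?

Cu2S(s) <=> 2 Cu^+ + S^2-
Ksp = [Cu^+]^2[S^2-]
Let s = molar solubility. Then [Cu^+] = 2s and [S^2-] = s.
Substituting: Ksp = (2s)^2s = 4s^3
s^3 = 3.1 × 10^-47 / 4, so s = 2.0 × 10^-16 M

2.0 × 10^-16 M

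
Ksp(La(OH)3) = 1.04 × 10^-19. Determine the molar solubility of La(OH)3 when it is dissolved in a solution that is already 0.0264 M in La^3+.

La(OH)3(s) ⇌ La^3+(aq) + 3 OH^-(aq)
Ksp = [La^3+][OH^-]^3
If s mol/L dissolves here, [La^3+] = 0.0264 + s ≈ 0.0264, [OH^-] = 3s (since the La^3+ already present dominates).
Ksp ≈ 0.0264 × (3s)^3
s = 5.26 × 10^-7 M
Check: s = 5.3 × 10^-7 ≪ 0.0264, so the approximation is valid.

s = 5.26 × 10^-7 M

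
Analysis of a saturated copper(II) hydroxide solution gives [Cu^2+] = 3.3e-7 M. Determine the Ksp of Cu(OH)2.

Cu(OH)2(s) ⇌ Cu^2+ + 2 OH^-
Stoichiometry gives [OH^-] = (2/1)[Cu^2+] = 6.60 × 10^-7 M.
Ksp = [Cu^2+][OH^-]^2
Ksp = 3.3 x 10^-7 × (6.60 x 10^-7)^2 = 1.4 × 10^-19

Ksp = 1.4e-19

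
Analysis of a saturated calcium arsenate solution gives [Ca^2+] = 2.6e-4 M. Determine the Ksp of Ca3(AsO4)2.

Ca3(AsO4)2(s) ⇌ 3 Ca^2+(aq) + 2 AsO4^3-(aq)
Stoichiometry gives [AsO4^3-] = (2/3)[Ca^2+] = 1.73 × 10^-4 M.
Ksp = [Ca^2+]^3[AsO4^3-]^2
Ksp = (2.6 x 10^-4)^3 × (1.73 x 10^-4)^2 = 5.3 × 10^-19

5.3 x 10^-19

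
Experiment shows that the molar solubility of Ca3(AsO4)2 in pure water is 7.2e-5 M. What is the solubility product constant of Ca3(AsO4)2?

Ksp = 2.1 × 10^-19

Ca3(AsO4)2(s) ⇌ 3 Ca^2+ + 2 AsO4^3-
If s mol/L of Ca3(AsO4)2 dissolves, [Ca^2+] = 3s and [AsO4^3-] = 2s.
Ksp = [Ca^2+]^3[AsO4^3-]^2
So Ksp = (3s)^3 × (2s)^2 = 108s^5
With s = 7.2 × 10^-5: Ksp = 2.1 × 10^-19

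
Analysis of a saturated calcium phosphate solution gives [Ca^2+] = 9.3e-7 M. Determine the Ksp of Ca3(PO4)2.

Ca3(PO4)2(s) ⇌ 3 Ca^2+(aq) + 2 PO4^3-(aq)
Stoichiometry gives [PO4^3-] = (2/3)[Ca^2+] = 6.20 x 10^-7 M.
Ksp = [Ca^2+]^3[PO4^3-]^2
Ksp = (9.3 x 10^-7)^3 × (6.20 x 10^-7)^2 = 3.1 × 10^-31

3.1 × 10^-31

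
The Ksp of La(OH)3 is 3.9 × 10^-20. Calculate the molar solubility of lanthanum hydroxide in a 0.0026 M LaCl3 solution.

La(OH)3(s) <=> La^3+(aq) + 3 OH^-(aq)
Ksp = [La^3+][OH^-]^3
If s mol/L dissolves here, [La^3+] = 0.0026 + s ≈ 0.0026, [OH^-] = 3s (Ksp is small, so little additional dissolves).
Ksp ≈ 0.0026 × (3s)^3
s = 8.2 × 10^-7 M
Check: s = 8.2 x 10^-7 ≪ 0.0026, so the approximation is valid.

s ≈ 8.2 × 10^-7 M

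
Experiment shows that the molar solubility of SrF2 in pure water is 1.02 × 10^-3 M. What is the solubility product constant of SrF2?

Ksp = 4.24e-9

SrF2(s) ⇌ Sr^2+(aq) + 2 F^-(aq)
With molar solubility s: [Sr^2+] = s, [F^-] = 2s.
Ksp = [Sr^2+][F^-]^2
Substituting: Ksp = s(2s)^2 = 4s^3
With s = 1.02 × 10^-3: Ksp = 4.24 × 10^-9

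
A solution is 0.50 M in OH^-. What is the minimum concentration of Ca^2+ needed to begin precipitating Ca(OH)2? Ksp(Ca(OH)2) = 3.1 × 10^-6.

[Ca^2+] = 1.2 × 10^-5 M

Ca(OH)2(s) ⇌ Ca^2+(aq) + 2 OH^-(aq)
Ksp = [Ca^2+][OH^-]^2
Precipitation begins when Q = Ksp. With [OH^-] = 0.50 M:
3.1 × 10^-6 = (0.50)^2 × [Ca^2+]
[Ca^2+] = (3.1 × 10^-6 / 2.50 × 10^-1) = 1.2 × 10^-5 M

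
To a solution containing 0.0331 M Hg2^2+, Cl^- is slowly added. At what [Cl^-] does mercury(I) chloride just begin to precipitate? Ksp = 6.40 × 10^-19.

4.40 x 10^-9 M

Hg2Cl2(s) ⇌ Hg2^2+ + 2 Cl^-
Ksp = [Hg2^2+][Cl^-]^2
Precipitation begins when Q = Ksp. With [Hg2^2+] = 0.0331 M:
6.40 × 10^-19 = (0.0331) × [Cl^-]^2
[Cl^-] = (6.40 × 10^-19 / 3.31 × 10^-2)^(1/2) = 4.40 x 10^-9 M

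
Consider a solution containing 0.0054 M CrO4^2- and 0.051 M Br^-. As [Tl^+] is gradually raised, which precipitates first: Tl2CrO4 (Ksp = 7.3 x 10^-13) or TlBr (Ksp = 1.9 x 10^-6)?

Precipitation of each salt starts when its ion product equals its Ksp.
For Tl2CrO4: 7.3 x 10^-13 = 0.0054 × [Tl^+]^2  ⇒  [Tl^+] = 1.2 × 10^-5 M.
For TlBr: 1.9 x 10^-6 = 0.051 × [Tl^+]  ⇒  [Tl^+] = 3.7 × 10^-5 M.
The salt with the lower threshold [Tl^+] precipitates first: Tl2CrO4.

Tl2CrO4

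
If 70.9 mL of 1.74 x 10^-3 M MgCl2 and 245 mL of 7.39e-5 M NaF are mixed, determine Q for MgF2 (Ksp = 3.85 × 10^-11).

Total volume = 70.9 + 245 = 315.9 mL.
[Mg^2+] = 1.74 x 10^-3 × (70.9/315.9) = 3.905 x 10^-4 M
[F^-] = 7.39 x 10^-5 × (245/315.9) = 5.731 × 10^-5 M
MgF2(s) <=> Mg^2+(aq) + 2 F^-(aq), so Q = [Mg^2+][F^-]^2
Q = (3.905 x 10^-4)(5.731 x 10^-5)^2 = 1.28 × 10^-12
Q < Ksp, so no precipitate of MgF2 forms.

Q = 1.28 x 10^-12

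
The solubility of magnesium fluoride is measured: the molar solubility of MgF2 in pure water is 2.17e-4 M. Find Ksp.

MgF2(s) ⇌ Mg^2+(aq) + 2 F^-(aq)
For each mole of MgF2 that dissolves: [Mg^2+] = s, [F^-] = 2s.
Ksp = [Mg^2+][F^-]^2
Substituting: Ksp = s(2s)^2 = 4s^3
Ksp = 4 × (2.17 × 10^-4)^3 = 4.09 × 10^-11

4.09 x 10^-11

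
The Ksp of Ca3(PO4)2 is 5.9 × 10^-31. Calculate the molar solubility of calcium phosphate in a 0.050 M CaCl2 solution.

s = 3.4e-14 M

Ca3(PO4)2(s) ⇌ 3 Ca^2+ + 2 PO4^3-
Ksp = [Ca^2+]^3[PO4^3-]^2
Let s = moles of Ca3(PO4)2 that dissolve per litre. [Ca^2+] = 0.050 + 3s ≈ 0.050, [PO4^3-] = 2s (common-ion effect: Ca^2+ is already 0.050 M).
Ksp ≈ (0.050)^3 × (2s)^2
s = 3.4 × 10^-14 M
Check: 3s = 1.0 × 10^-13 ≪ 0.050, so the approximation is valid.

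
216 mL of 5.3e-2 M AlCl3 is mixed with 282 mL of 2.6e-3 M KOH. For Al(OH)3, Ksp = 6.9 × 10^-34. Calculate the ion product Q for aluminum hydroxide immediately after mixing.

Q ≈ 7.3e-11

Total volume = 216 + 282 = 498 mL.
[Al^3+] = 5.3 × 10^-2 × (216/498) = 2.30 × 10^-2 M
[OH^-] = 2.6 × 10^-3 × (282/498) = 1.47 × 10^-3 M
Al(OH)3(s) ⇌ Al^3+(aq) + 3 OH^-(aq), so Q = [Al^3+][OH^-]^3
Q = (2.30 × 10^-2)(1.47 × 10^-3)^3 = 7.3 × 10^-11
Q > Ksp, so Al(OH)3 will precipitate.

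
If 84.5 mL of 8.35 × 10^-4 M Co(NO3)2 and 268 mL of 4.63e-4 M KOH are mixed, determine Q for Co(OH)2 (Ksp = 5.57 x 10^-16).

Total volume = 84.5 + 268 = 352.5 mL.
[Co^2+] = 8.35 × 10^-4 × (84.5/352.5) = 2.002 × 10^-4 M
[OH^-] = 4.63 × 10^-4 × (268/352.5) = 3.520 × 10^-4 M
Co(OH)2(s) <=> Co^2+ + 2 OH^-, so Q = [Co^2+][OH^-]^2
Q = (2.002 × 10^-4)(3.520 × 10^-4)^2 = 2.48 × 10^-11
Q > Ksp, so Co(OH)2 will precipitate.

2.48 × 10^-11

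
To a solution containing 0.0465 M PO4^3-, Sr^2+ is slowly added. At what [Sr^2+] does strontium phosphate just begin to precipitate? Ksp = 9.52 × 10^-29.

Sr3(PO4)2(s) ⇌ 3 Sr^2+(aq) + 2 PO4^3-(aq)
Ksp = [Sr^2+]^3[PO4^3-]^2
Precipitation begins when Q = Ksp. With [PO4^3-] = 0.0465 M:
9.52 × 10^-29 = (0.0465)^2 × [Sr^2+]^3
[Sr^2+] = (9.52 × 10^-29 / 2.162 x 10^-3)^(1/3) = 3.53 × 10^-9 M

[Sr^2+] = 3.53 × 10^-9 M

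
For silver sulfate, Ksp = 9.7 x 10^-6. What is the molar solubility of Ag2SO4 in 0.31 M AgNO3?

1.0e-4 M

Ag2SO4(s) <=> 2 Ag^+ + SO4^2-
Ksp = [Ag^+]^2[SO4^2-]
If s mol/L dissolves here, [Ag^+] = 0.31 + 2s ≈ 0.31, [SO4^2-] = s (Ksp is small, so little additional dissolves).
Ksp ≈ (0.31)^2 × s
s = 1.0 × 10^-4 M
Check: 2s = 2.0 x 10^-4 ≪ 0.31, so the approximation is valid.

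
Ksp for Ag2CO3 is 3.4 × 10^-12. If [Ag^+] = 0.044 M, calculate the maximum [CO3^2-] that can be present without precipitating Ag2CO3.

[CO3^2-] = 1.8 × 10^-9 M

Ag2CO3(s) <=> 2 Ag^+(aq) + CO3^2-(aq)
Ksp = [Ag^+]^2[CO3^2-]
Precipitation begins when Q = Ksp. With [Ag^+] = 0.044 M:
3.4 × 10^-12 = (0.044)^2 × [CO3^2-]
[CO3^2-] = (3.4 × 10^-12 / 1.94 × 10^-3) = 1.8 x 10^-9 M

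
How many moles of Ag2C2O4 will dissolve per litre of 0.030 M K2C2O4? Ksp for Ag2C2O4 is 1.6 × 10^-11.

s = 1.2 × 10^-5 M

Ag2C2O4(s) ⇌ 2 Ag^+(aq) + C2O4^2-(aq)
Ksp = [Ag^+]^2[C2O4^2-]
Let s = moles of Ag2C2O4 that dissolve per litre. [Ag^+] = 2s, [C2O4^2-] = 0.030 + s ≈ 0.030 (since C2O4^2- from K2C2O4 dominates).
Ksp ≈ (2s)^2 × 0.030
s = 1.2 × 10^-5 M
Check: s = 1.2 × 10^-5 ≪ 0.030, so the approximation is valid.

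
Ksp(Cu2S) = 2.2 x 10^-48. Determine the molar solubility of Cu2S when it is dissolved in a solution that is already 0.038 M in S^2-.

Cu2S(s) ⇌ 2 Cu^+(aq) + S^2-(aq)
Ksp = [Cu^+]^2[S^2-]
Let s = moles of Cu2S that dissolve per litre. [Cu^+] = 2s, [S^2-] = 0.038 + s ≈ 0.038 (Ksp is small, so little additional dissolves).
Ksp ≈ (2s)^2 × 0.038
s = 3.8 × 10^-24 M
Check: s = 3.8 × 10^-24 ≪ 0.038, so the approximation is valid.

s = 3.8 x 10^-24 M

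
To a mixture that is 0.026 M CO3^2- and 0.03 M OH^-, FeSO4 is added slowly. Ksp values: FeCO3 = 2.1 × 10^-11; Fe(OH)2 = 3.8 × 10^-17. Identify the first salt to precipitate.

Fe(OH)2

Each salt begins to precipitate when Q = Ksp, i.e. when [Fe^2+] reaches its threshold.
For FeCO3: 2.1 × 10^-11 = 0.026 × [Fe^2+]  ⇒  [Fe^2+] = 8.1 × 10^-10 M.
For Fe(OH)2: 3.8 × 10^-17 = (0.03)^2 × [Fe^2+]  ⇒  [Fe^2+] = 4.2 × 10^-14 M.
The salt with the lower threshold [Fe^2+] precipitates first: Fe(OH)2.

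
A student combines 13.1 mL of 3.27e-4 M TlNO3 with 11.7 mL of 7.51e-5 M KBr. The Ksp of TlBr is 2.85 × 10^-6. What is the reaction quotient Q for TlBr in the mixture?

Total volume = 13.1 + 11.7 = 24.8 mL.
[Tl^+] = 3.27 × 10^-4 × (13.1/24.8) = 1.727 x 10^-4 M
[Br^-] = 7.51 x 10^-5 × (11.7/24.8) = 3.543 × 10^-5 M
TlBr(s) ⇌ Tl^+ + Br^-, so Q = [Tl^+][Br^-]
Q = (1.727 x 10^-4)(3.543 × 10^-5) = 6.12 × 10^-9
Q < Ksp, so no precipitate of TlBr forms.

6.12 × 10^-9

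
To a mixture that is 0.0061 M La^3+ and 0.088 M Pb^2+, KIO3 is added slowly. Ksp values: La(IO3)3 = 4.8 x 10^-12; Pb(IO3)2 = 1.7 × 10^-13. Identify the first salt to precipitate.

Pb(IO3)2

Precipitation of each salt starts when its ion product equals its Ksp.
For La(IO3)3: 4.8 x 10^-12 = 0.0061 × [IO3^-]^3  ⇒  [IO3^-] = 9.2 × 10^-4 M.
For Pb(IO3)2: 1.7 × 10^-13 = 0.088 × [IO3^-]^2  ⇒  [IO3^-] = 1.4 x 10^-6 M.
The salt with the lower threshold [IO3^-] precipitates first: Pb(IO3)2.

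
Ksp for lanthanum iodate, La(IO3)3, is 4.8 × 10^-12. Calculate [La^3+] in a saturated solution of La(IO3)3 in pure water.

La(IO3)3(s) ⇌ La^3+ + 3 IO3^-
Ksp = [La^3+][IO3^-]^3
For each mole of La(IO3)3 that dissolves: [La^3+] = s, [IO3^-] = 3s.
So Ksp = s × (3s)^3 = 27s^4
s = (4.8 × 10^-12 / 27)^(1/4) = 6.49 × 10^-4 M
[La^3+] = s = 6.5 × 10^-4 M

6.5 × 10^-4 M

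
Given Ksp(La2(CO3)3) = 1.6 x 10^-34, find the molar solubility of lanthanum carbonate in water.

La2(CO3)3(s) ⇌ 2 La^3+(aq) + 3 CO3^2-(aq)
Ksp = [La^3+]^2[CO3^2-]^3
Let s = molar solubility. Then [La^3+] = 2s and [CO3^2-] = 3s.
Ksp = (2s)^2(3s)^3 = 108s^5
s = (1.6 x 10^-34 / 108)^(1/5) = 6.8 × 10^-8 M

6.8 × 10^-8 M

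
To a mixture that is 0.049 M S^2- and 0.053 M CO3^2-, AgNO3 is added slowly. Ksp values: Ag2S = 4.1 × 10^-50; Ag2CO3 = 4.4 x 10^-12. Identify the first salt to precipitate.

Each salt begins to precipitate when Q = Ksp, i.e. when [Ag^+] reaches its threshold.
For Ag2S: 4.1 × 10^-50 = 0.049 × [Ag^+]^2  ⇒  [Ag^+] = 9.1 x 10^-25 M.
For Ag2CO3: 4.4 x 10^-12 = 0.053 × [Ag^+]^2  ⇒  [Ag^+] = 9.1 x 10^-6 M.
The salt with the lower threshold [Ag^+] precipitates first: Ag2S.

Ag2S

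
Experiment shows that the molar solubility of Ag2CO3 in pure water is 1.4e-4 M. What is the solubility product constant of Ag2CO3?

Ag2CO3(s) ⇌ 2 Ag^+(aq) + CO3^2-(aq)
With molar solubility s: [Ag^+] = 2s, [CO3^2-] = s.
Ksp = [Ag^+]^2[CO3^2-]
Ksp = (2s)^2s = 4s^3
Ksp = 4 × (1.4 × 10^-4)^3 = 1.1 x 10^-11

Ksp = 1.1 × 10^-11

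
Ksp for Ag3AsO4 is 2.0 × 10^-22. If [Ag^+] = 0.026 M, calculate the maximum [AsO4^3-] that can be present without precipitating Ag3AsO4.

Ag3AsO4(s) ⇌ 3 Ag^+ + AsO4^3-
Ksp = [Ag^+]^3[AsO4^3-]
Precipitation begins when Q = Ksp. With [Ag^+] = 0.026 M:
2.0 × 10^-22 = (0.026)^3 × [AsO4^3-]
[AsO4^3-] = (2.0 × 10^-22 / 1.76 × 10^-5) = 1.1 x 10^-17 M

[AsO4^3-] = 1.1 × 10^-17 M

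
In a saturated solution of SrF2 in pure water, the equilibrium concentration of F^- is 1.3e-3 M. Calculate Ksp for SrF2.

Ksp ≈ 1.1 × 10^-9

SrF2(s) ⇌ Sr^2+(aq) + 2 F^-(aq)
Stoichiometry gives [Sr^2+] = (1/2)[F^-] = 6.50 × 10^-4 M.
Ksp = [Sr^2+][F^-]^2
Ksp = 6.50 x 10^-4 × (1.3 × 10^-3)^2 = 1.1 × 10^-9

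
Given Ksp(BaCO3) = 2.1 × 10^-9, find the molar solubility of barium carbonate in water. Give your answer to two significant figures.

s ≈ 4.6e-5 M

BaCO3(s) ⇌ Ba^2+ + CO3^2-
Ksp = [Ba^2+][CO3^2-]
For each mole of BaCO3 that dissolves: [Ba^2+] = s, [CO3^2-] = s.
Ksp = (s)(s) = s^2
s = √(2.1 × 10^-9) = 4.6 x 10^-5 M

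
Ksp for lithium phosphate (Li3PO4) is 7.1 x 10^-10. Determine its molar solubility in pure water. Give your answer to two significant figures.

2.3e-3 M

Li3PO4(s) <=> 3 Li^+ + PO4^3-
Ksp = [Li^+]^3[PO4^3-]
Let s = molar solubility. Then [Li^+] = 3s and [PO4^3-] = s.
Ksp = (3s)^3s = 27s^4
Solving, s = (7.1 x 10^-10/27)^(1/4) = 2.3 x 10^-3 M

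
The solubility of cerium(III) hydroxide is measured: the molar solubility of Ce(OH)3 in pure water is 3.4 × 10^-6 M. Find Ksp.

Ksp ≈ 3.6 × 10^-21

Ce(OH)3(s) <=> Ce^3+(aq) + 3 OH^-(aq)
If s mol/L of Ce(OH)3 dissolves, [Ce^3+] = s and [OH^-] = 3s.
Ksp = [Ce^3+][OH^-]^3
Substituting: Ksp = s(3s)^3 = 27s^4
With s = 3.4 × 10^-6: Ksp = 3.6 × 10^-21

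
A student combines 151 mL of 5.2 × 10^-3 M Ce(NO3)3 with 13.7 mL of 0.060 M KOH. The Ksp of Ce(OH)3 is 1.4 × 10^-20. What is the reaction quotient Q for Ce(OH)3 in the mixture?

Q = 5.9 × 10^-10

Total volume = 151 + 13.7 = 164.7 mL.
[Ce^3+] = 5.2 x 10^-3 × (151/164.7) = 4.77 × 10^-3 M
[OH^-] = 6.0 × 10^-2 × (13.7/164.7) = 4.99 x 10^-3 M
Ce(OH)3(s) <=> Ce^3+ + 3 OH^-, so Q = [Ce^3+][OH^-]^3
Q = (4.77 × 10^-3)(4.99 × 10^-3)^3 = 5.9 x 10^-10
Q > Ksp, so Ce(OH)3 will precipitate.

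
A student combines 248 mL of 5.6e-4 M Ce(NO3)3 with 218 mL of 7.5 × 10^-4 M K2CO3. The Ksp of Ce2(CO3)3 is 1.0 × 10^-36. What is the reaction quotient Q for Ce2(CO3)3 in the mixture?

Q ≈ 3.8 x 10^-18

Total volume = 248 + 218 = 466 mL.
[Ce^3+] = 5.6 × 10^-4 × (248/466) = 2.98 × 10^-4 M
[CO3^2-] = 7.5 x 10^-4 × (218/466) = 3.51 x 10^-4 M
Ce2(CO3)3(s) <=> 2 Ce^3+ + 3 CO3^2-, so Q = [Ce^3+]^2[CO3^2-]^3
Q = (2.98 × 10^-4)^2(3.51 × 10^-4)^3 = 3.8 × 10^-18
Q > Ksp, so Ce2(CO3)3 will precipitate.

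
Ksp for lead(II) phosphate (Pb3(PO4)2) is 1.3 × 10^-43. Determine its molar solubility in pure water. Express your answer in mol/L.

s ≈ 1.0e-9 M

Pb3(PO4)2(s) ⇌ 3 Pb^2+(aq) + 2 PO4^3-(aq)
Ksp = [Pb^2+]^3[PO4^3-]^2
For each mole of Pb3(PO4)2 that dissolves: [Pb^2+] = 3s, [PO4^3-] = 2s.
So Ksp = (3s)^3 × (2s)^2 = 108s^5
s^5 = 1.3 × 10^-43 / 108, so s = 1.0 × 10^-9 M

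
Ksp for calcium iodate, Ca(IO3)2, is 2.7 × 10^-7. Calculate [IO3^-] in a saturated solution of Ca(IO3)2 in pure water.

[IO3^-] ≈ 8.1 × 10^-3 M

Ca(IO3)2(s) ⇌ Ca^2+(aq) + 2 IO3^-(aq)
Ksp = [Ca^2+][IO3^-]^2
Let s = molar solubility. Then [Ca^2+] = s and [IO3^-] = 2s.
Substituting: Ksp = s(2s)^2 = 4s^3
Solving, s = (2.7 × 10^-7/4)^(1/3) = 4.07 × 10^-3 M
[IO3^-] = 2s = 8.1 x 10^-3 M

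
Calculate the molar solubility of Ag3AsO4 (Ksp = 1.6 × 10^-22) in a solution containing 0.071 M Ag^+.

s ≈ 4.5e-19 M

Ag3AsO4(s) <=> 3 Ag^+(aq) + AsO4^3-(aq)
Ksp = [Ag^+]^3[AsO4^3-]
Let s = moles of Ag3AsO4 that dissolve per litre. [Ag^+] = 0.071 + 3s ≈ 0.071, [AsO4^3-] = s (Ksp is small, so little additional dissolves).
Ksp ≈ (0.071)^3 × s
s = 4.5 x 10^-19 M
Check: 3s = 1.3 × 10^-18 ≪ 0.071, so the approximation is valid.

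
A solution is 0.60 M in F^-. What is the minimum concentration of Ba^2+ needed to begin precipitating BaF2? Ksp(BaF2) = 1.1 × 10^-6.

[Ba^2+] = 3.1 × 10^-6 M

BaF2(s) <=> Ba^2+ + 2 F^-
Ksp = [Ba^2+][F^-]^2
Precipitation begins when Q = Ksp. With [F^-] = 0.60 M:
1.1 × 10^-6 = (0.60)^2 × [Ba^2+]
[Ba^2+] = (1.1 × 10^-6 / 3.60 × 10^-1) = 3.1 × 10^-6 M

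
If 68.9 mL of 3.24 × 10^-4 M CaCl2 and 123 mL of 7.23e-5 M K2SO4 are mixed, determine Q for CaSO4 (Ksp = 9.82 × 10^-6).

5.39 × 10^-9

Total volume = 68.9 + 123 = 191.9 mL.
[Ca^2+] = 3.24 x 10^-4 × (68.9/191.9) = 1.163 x 10^-4 M
[SO4^2-] = 7.23 × 10^-5 × (123/191.9) = 4.634 x 10^-5 M
CaSO4(s) ⇌ Ca^2+ + SO4^2-, so Q = [Ca^2+][SO4^2-]
Q = (1.163 x 10^-4)(4.634 × 10^-5) = 5.39 × 10^-9
Q < Ksp, so no precipitate of CaSO4 forms.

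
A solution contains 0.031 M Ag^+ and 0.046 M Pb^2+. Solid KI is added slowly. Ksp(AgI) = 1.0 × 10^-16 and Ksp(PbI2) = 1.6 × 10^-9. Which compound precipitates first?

Each salt begins to precipitate when Q = Ksp, i.e. when [I^-] reaches its threshold.
For AgI: 1.0 × 10^-16 = 0.031 × [I^-]  ⇒  [I^-] = 3.2 × 10^-15 M.
For PbI2: 1.6 × 10^-9 = 0.046 × [I^-]^2  ⇒  [I^-] = 1.9 × 10^-4 M.
The salt with the lower threshold [I^-] precipitates first: AgI.

AgI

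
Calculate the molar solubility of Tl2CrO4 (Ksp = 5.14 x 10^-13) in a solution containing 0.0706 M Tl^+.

s ≈ 1.03 x 10^-10 M

Tl2CrO4(s) ⇌ 2 Tl^+(aq) + CrO4^2-(aq)
Ksp = [Tl^+]^2[CrO4^2-]
If s mol/L dissolves here, [Tl^+] = 0.0706 + 2s ≈ 0.0706, [CrO4^2-] = s (common-ion effect: Tl^+ is already 0.0706 M).
Ksp ≈ (0.0706)^2 × s
s = 1.03 × 10^-10 M
Check: 2s = 2.1 × 10^-10 ≪ 0.0706, so the approximation is valid.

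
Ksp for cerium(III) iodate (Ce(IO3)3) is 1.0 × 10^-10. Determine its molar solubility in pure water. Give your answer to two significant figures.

s ≈ 1.4 × 10^-3 M

Ce(IO3)3(s) ⇌ Ce^3+(aq) + 3 IO3^-(aq)
Ksp = [Ce^3+][IO3^-]^3
For each mole of Ce(IO3)3 that dissolves: [Ce^3+] = s, [IO3^-] = 3s.
So Ksp = s × (3s)^3 = 27s^4
s^4 = 1.0 × 10^-10 / 27, so s = 1.4 x 10^-3 M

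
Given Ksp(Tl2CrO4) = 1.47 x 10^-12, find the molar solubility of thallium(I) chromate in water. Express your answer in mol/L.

7.16 × 10^-5 M

Tl2CrO4(s) <=> 2 Tl^+(aq) + CrO4^2-(aq)
Ksp = [Tl^+]^2[CrO4^2-]
With molar solubility s: [Tl^+] = 2s, [CrO4^2-] = s.
Ksp = (2s)^2s = 4s^3
s^3 = 1.47 x 10^-12 / 4, so s = 7.16 x 10^-5 M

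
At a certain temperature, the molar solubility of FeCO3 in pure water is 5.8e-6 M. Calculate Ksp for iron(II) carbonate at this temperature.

Ksp ≈ 3.4 × 10^-11

FeCO3(s) <=> Fe^2+(aq) + CO3^2-(aq)
With molar solubility s: [Fe^2+] = s, [CO3^2-] = s.
Ksp = [Fe^2+][CO3^2-]
Ksp = s × s = s^2
Ksp = (5.8 × 10^-6)^2 = 3.4 x 10^-11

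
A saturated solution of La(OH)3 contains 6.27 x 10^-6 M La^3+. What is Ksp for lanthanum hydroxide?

La(OH)3(s) ⇌ La^3+(aq) + 3 OH^-(aq)
Stoichiometry gives [OH^-] = (3/1)[La^3+] = 1.881 × 10^-5 M.
Ksp = [La^3+][OH^-]^3
Ksp = 6.27 x 10^-6 × (1.881 × 10^-5)^3 = 4.17 × 10^-20

Ksp = 4.17e-20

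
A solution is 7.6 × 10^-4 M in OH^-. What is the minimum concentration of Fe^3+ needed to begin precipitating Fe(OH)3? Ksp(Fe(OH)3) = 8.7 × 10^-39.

2.0e-29 M

Fe(OH)3(s) ⇌ Fe^3+(aq) + 3 OH^-(aq)
Ksp = [Fe^3+][OH^-]^3
Precipitation begins when Q = Ksp. With [OH^-] = 7.6 × 10^-4 M:
8.7 × 10^-39 = (7.6 × 10^-4)^3 × [Fe^3+]
[Fe^3+] = (8.7 × 10^-39 / 4.39 × 10^-10) = 2.0 × 10^-29 M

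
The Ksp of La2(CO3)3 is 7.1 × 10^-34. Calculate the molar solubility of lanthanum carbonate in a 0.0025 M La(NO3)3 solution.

s ≈ 1.6 × 10^-10 M

La2(CO3)3(s) <=> 2 La^3+ + 3 CO3^2-
Ksp = [La^3+]^2[CO3^2-]^3
Let s be the molar solubility in this solution. [La^3+] = 0.0025 + 2s ≈ 0.0025, [CO3^2-] = 3s (common-ion effect: La^3+ is already 0.0025 M).
Ksp ≈ (0.0025)^2 × (3s)^3
s = 1.6 × 10^-10 M
Check: 2s = 3.2 × 10^-10 ≪ 0.0025, so the approximation is valid.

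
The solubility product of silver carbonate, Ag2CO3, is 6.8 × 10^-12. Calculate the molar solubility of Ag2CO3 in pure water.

Ag2CO3(s) ⇌ 2 Ag^+ + CO3^2-
Ksp = [Ag^+]^2[CO3^2-]
With molar solubility s: [Ag^+] = 2s, [CO3^2-] = s.
Substituting: Ksp = (2s)^2s = 4s^3
Solving, s = (6.8 × 10^-12/4)^(1/3) = 1.2 × 10^-4 M

1.2e-4 M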